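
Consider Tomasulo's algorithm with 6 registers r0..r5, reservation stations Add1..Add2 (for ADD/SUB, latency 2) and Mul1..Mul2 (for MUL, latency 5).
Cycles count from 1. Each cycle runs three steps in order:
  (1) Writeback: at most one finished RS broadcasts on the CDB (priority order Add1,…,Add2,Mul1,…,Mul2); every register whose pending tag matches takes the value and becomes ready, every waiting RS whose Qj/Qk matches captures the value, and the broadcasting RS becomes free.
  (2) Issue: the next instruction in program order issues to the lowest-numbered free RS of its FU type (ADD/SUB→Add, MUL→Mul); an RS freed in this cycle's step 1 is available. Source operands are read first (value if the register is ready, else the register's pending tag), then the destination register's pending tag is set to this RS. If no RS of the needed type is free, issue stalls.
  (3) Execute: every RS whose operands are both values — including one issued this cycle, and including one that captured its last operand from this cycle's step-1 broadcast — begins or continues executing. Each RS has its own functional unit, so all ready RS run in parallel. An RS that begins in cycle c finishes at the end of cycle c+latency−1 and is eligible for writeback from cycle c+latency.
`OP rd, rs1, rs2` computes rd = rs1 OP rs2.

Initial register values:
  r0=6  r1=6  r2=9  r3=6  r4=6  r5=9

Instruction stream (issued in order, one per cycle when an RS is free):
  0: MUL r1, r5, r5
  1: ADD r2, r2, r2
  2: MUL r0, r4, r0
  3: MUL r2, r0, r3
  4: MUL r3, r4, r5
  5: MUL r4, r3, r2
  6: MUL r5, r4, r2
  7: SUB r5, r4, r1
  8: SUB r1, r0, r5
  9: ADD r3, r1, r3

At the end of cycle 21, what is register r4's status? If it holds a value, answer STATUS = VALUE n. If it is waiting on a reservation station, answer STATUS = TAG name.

STATUS = VALUE 11664

cycle 1: issue MUL r1<-Mul1 // r0:6,r1:Mul1,r2:9,r3:6,r4:6,r5:9
cycle 2: issue ADD r2<-Add1 // r0:6,r1:Mul1,r2:Add1,r3:6,r4:6,r5:9
cycle 3: issue MUL r0<-Mul2 // r0:Mul2,r1:Mul1,r2:Add1,r3:6,r4:6,r5:9
cycle 4: CDB Add1=18; stall // r0:Mul2,r1:Mul1,r2:18,r3:6,r4:6,r5:9
cycle 5: stall // r0:Mul2,r1:Mul1,r2:18,r3:6,r4:6,r5:9
cycle 6: CDB Mul1=81; issue MUL r2<-Mul1 // r0:Mul2,r1:81,r2:Mul1,r3:6,r4:6,r5:9
cycle 7: stall // r0:Mul2,r1:81,r2:Mul1,r3:6,r4:6,r5:9
cycle 8: CDB Mul2=36; issue MUL r3<-Mul2 // r0:36,r1:81,r2:Mul1,r3:Mul2,r4:6,r5:9
cycle 9: stall // r0:36,r1:81,r2:Mul1,r3:Mul2,r4:6,r5:9
cycle 10: stall // r0:36,r1:81,r2:Mul1,r3:Mul2,r4:6,r5:9
cycle 11: stall // r0:36,r1:81,r2:Mul1,r3:Mul2,r4:6,r5:9
cycle 12: stall // r0:36,r1:81,r2:Mul1,r3:Mul2,r4:6,r5:9
cycle 13: CDB Mul1=216; issue MUL r4<-Mul1 // r0:36,r1:81,r2:216,r3:Mul2,r4:Mul1,r5:9
cycle 14: CDB Mul2=54; issue MUL r5<-Mul2 // r0:36,r1:81,r2:216,r3:54,r4:Mul1,r5:Mul2
cycle 15: issue SUB r5<-Add1 // r0:36,r1:81,r2:216,r3:54,r4:Mul1,r5:Add1
cycle 16: issue SUB r1<-Add2 // r0:36,r1:Add2,r2:216,r3:54,r4:Mul1,r5:Add1
cycle 17: stall // r0:36,r1:Add2,r2:216,r3:54,r4:Mul1,r5:Add1
cycle 18: stall // r0:36,r1:Add2,r2:216,r3:54,r4:Mul1,r5:Add1
cycle 19: CDB Mul1=11664; stall // r0:36,r1:Add2,r2:216,r3:54,r4:11664,r5:Add1
cycle 20: stall // r0:36,r1:Add2,r2:216,r3:54,r4:11664,r5:Add1
cycle 21: CDB Add1=11583; issue ADD r3<-Add1 // r0:36,r1:Add2,r2:216,r3:Add1,r4:11664,r5:11583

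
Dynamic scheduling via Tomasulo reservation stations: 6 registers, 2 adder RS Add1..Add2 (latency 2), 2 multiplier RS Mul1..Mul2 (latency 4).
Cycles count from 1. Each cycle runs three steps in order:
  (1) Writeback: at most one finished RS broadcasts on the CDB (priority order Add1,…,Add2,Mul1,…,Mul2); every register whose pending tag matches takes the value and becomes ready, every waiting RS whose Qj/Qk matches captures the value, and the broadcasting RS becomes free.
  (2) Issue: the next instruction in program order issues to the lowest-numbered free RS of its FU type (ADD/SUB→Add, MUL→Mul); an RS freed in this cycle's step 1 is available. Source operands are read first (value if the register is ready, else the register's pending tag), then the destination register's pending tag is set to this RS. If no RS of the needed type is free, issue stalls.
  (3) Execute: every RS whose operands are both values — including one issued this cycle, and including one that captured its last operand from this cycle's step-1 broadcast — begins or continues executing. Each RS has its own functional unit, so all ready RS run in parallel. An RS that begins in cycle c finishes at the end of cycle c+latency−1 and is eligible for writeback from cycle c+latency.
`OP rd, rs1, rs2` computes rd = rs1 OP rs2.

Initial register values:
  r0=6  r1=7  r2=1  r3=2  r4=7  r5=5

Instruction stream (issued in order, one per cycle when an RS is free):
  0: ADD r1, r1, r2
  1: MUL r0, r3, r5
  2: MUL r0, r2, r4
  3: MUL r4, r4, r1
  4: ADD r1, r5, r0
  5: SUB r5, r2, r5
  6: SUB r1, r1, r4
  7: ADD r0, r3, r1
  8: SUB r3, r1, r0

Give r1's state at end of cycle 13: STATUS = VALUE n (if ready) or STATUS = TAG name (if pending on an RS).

STATUS = VALUE -44

cycle 1: issue ADD r1<-Add1 // r0:6,r1:Add1,r2:1,r3:2,r4:7,r5:5
cycle 2: issue MUL r0<-Mul1 // r0:Mul1,r1:Add1,r2:1,r3:2,r4:7,r5:5
cycle 3: CDB Add1=8; issue MUL r0<-Mul2 // r0:Mul2,r1:8,r2:1,r3:2,r4:7,r5:5
cycle 4: stall // r0:Mul2,r1:8,r2:1,r3:2,r4:7,r5:5
cycle 5: stall // r0:Mul2,r1:8,r2:1,r3:2,r4:7,r5:5
cycle 6: CDB Mul1=10; issue MUL r4<-Mul1 // r0:Mul2,r1:8,r2:1,r3:2,r4:Mul1,r5:5
cycle 7: CDB Mul2=7; issue ADD r1<-Add1 // r0:7,r1:Add1,r2:1,r3:2,r4:Mul1,r5:5
cycle 8: issue SUB r5<-Add2 // r0:7,r1:Add1,r2:1,r3:2,r4:Mul1,r5:Add2
cycle 9: CDB Add1=12; issue SUB r1<-Add1 // r0:7,r1:Add1,r2:1,r3:2,r4:Mul1,r5:Add2
cycle 10: CDB Add2=-4; issue ADD r0<-Add2 // r0:Add2,r1:Add1,r2:1,r3:2,r4:Mul1,r5:-4
cycle 11: CDB Mul1=56; stall // r0:Add2,r1:Add1,r2:1,r3:2,r4:56,r5:-4
cycle 12: stall // r0:Add2,r1:Add1,r2:1,r3:2,r4:56,r5:-4
cycle 13: CDB Add1=-44; issue SUB r3<-Add1 // r0:Add2,r1:-44,r2:1,r3:Add1,r4:56,r5:-4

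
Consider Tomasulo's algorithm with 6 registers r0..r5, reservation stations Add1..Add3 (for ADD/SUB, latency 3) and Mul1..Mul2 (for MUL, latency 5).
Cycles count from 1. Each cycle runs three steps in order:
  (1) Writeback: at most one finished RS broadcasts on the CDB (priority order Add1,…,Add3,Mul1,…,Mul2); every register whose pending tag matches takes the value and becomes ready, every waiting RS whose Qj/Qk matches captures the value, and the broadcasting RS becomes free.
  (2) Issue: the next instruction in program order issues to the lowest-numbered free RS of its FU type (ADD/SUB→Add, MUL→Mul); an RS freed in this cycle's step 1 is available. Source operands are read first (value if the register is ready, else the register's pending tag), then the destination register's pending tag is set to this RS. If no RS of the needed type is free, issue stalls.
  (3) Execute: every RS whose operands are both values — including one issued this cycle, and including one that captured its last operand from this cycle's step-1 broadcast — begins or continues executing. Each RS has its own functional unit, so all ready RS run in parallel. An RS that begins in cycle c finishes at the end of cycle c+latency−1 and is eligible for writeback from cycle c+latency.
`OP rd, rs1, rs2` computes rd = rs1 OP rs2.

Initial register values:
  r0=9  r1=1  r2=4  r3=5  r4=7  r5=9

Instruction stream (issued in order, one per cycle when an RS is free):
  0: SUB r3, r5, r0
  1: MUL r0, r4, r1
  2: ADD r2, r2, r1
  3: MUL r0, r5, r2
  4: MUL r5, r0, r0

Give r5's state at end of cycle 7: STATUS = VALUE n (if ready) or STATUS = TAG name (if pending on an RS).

  c1: issue SUB r3<-Add1  regs: r0:9,r1:1,r2:4,r3:Add1,r4:7,r5:9
  c2: issue MUL r0<-Mul1  regs: r0:Mul1,r1:1,r2:4,r3:Add1,r4:7,r5:9
  c3: issue ADD r2<-Add2  regs: r0:Mul1,r1:1,r2:Add2,r3:Add1,r4:7,r5:9
  c4: CDB Add1=0; issue MUL r0<-Mul2  regs: r0:Mul2,r1:1,r2:Add2,r3:0,r4:7,r5:9
  c5: stall  regs: r0:Mul2,r1:1,r2:Add2,r3:0,r4:7,r5:9
  c6: CDB Add2=5; stall  regs: r0:Mul2,r1:1,r2:5,r3:0,r4:7,r5:9
  c7: CDB Mul1=7; issue MUL r5<-Mul1  regs: r0:Mul2,r1:1,r2:5,r3:0,r4:7,r5:Mul1

STATUS = TAG Mul1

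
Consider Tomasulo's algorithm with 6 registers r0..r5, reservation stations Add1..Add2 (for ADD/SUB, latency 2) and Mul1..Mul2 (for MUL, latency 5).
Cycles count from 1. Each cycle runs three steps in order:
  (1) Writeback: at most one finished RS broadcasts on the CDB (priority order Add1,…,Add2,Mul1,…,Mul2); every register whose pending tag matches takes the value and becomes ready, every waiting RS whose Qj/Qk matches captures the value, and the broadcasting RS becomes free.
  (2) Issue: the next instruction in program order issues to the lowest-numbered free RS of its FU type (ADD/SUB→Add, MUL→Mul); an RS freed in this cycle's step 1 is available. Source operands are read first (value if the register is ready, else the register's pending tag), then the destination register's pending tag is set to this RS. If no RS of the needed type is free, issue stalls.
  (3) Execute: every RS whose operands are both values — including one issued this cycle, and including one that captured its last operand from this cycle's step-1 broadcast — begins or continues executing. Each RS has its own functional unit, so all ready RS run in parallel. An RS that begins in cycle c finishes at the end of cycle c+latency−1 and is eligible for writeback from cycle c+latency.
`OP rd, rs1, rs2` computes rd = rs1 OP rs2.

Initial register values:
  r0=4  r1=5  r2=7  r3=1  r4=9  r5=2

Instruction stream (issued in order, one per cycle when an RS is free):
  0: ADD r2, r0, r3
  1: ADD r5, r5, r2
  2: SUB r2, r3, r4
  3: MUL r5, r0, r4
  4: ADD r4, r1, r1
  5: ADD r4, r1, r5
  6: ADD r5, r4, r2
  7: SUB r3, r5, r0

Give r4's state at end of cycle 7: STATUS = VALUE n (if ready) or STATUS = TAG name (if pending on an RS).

  c1: issue ADD r2<-Add1  regs: r0:4,r1:5,r2:Add1,r3:1,r4:9,r5:2
  c2: issue ADD r5<-Add2  regs: r0:4,r1:5,r2:Add1,r3:1,r4:9,r5:Add2
  c3: CDB Add1=5; issue SUB r2<-Add1  regs: r0:4,r1:5,r2:Add1,r3:1,r4:9,r5:Add2
  c4: issue MUL r5<-Mul1  regs: r0:4,r1:5,r2:Add1,r3:1,r4:9,r5:Mul1
  c5: CDB Add1=-8; issue ADD r4<-Add1  regs: r0:4,r1:5,r2:-8,r3:1,r4:Add1,r5:Mul1
  c6: CDB Add2=7; issue ADD r4<-Add2  regs: r0:4,r1:5,r2:-8,r3:1,r4:Add2,r5:Mul1
  c7: CDB Add1=10; issue ADD r5<-Add1  regs: r0:4,r1:5,r2:-8,r3:1,r4:Add2,r5:Add1

STATUS = TAG Add2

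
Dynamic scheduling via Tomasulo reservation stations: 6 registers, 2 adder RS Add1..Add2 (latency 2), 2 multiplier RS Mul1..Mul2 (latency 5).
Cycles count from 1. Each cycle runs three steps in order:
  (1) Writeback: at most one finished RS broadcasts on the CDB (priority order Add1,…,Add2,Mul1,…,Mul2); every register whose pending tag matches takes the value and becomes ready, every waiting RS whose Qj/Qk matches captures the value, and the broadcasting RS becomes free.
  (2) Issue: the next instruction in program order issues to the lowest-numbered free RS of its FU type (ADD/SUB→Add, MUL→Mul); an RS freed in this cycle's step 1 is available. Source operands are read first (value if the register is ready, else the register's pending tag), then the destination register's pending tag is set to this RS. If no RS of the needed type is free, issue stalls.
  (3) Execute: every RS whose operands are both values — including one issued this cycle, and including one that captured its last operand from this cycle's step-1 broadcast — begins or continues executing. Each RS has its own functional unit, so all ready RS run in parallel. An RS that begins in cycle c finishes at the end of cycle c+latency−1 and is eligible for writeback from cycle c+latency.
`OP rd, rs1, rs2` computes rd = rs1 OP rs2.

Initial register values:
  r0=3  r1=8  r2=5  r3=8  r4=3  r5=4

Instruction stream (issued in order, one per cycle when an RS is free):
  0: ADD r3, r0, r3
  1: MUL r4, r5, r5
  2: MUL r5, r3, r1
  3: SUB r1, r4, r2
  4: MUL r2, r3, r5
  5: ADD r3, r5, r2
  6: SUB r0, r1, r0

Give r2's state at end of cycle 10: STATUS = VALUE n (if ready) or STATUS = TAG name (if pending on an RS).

STATUS = TAG Mul1

cycle 1: issue ADD r3<-Add1 // r0:3,r1:8,r2:5,r3:Add1,r4:3,r5:4
cycle 2: issue MUL r4<-Mul1 // r0:3,r1:8,r2:5,r3:Add1,r4:Mul1,r5:4
cycle 3: CDB Add1=11; issue MUL r5<-Mul2 // r0:3,r1:8,r2:5,r3:11,r4:Mul1,r5:Mul2
cycle 4: issue SUB r1<-Add1 // r0:3,r1:Add1,r2:5,r3:11,r4:Mul1,r5:Mul2
cycle 5: stall // r0:3,r1:Add1,r2:5,r3:11,r4:Mul1,r5:Mul2
cycle 6: stall // r0:3,r1:Add1,r2:5,r3:11,r4:Mul1,r5:Mul2
cycle 7: CDB Mul1=16; issue MUL r2<-Mul1 // r0:3,r1:Add1,r2:Mul1,r3:11,r4:16,r5:Mul2
cycle 8: CDB Mul2=88; issue ADD r3<-Add2 // r0:3,r1:Add1,r2:Mul1,r3:Add2,r4:16,r5:88
cycle 9: CDB Add1=11; issue SUB r0<-Add1 // r0:Add1,r1:11,r2:Mul1,r3:Add2,r4:16,r5:88
cycle 10: - // r0:Add1,r1:11,r2:Mul1,r3:Add2,r4:16,r5:88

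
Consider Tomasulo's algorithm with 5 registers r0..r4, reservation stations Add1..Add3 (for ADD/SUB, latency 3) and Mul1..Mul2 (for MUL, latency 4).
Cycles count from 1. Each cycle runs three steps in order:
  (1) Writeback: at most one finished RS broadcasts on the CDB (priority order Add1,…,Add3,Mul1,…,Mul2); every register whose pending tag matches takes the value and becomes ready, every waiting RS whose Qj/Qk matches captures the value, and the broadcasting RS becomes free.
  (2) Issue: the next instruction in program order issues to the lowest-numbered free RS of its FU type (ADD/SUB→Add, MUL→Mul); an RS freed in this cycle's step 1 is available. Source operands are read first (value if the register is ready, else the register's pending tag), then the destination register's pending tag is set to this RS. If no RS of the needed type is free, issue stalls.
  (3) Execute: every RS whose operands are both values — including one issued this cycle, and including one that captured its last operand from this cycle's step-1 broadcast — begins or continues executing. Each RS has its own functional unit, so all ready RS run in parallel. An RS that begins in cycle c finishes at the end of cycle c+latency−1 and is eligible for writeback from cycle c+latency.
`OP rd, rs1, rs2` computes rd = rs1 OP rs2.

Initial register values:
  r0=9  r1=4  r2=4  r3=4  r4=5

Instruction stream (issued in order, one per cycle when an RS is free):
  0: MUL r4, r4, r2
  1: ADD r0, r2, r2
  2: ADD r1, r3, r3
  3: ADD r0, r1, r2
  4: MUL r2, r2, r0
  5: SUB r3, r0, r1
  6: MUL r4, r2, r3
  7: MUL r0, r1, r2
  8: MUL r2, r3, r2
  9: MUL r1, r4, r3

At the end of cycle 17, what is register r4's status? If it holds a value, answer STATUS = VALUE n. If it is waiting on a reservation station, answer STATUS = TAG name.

c1: issue MUL r4<-Mul1 | r0:9,r1:4,r2:4,r3:4,r4:Mul1
c2: issue ADD r0<-Add1 | r0:Add1,r1:4,r2:4,r3:4,r4:Mul1
c3: issue ADD r1<-Add2 | r0:Add1,r1:Add2,r2:4,r3:4,r4:Mul1
c4: issue ADD r0<-Add3 | r0:Add3,r1:Add2,r2:4,r3:4,r4:Mul1
c5: CDB Add1=8; issue MUL r2<-Mul2 | r0:Add3,r1:Add2,r2:Mul2,r3:4,r4:Mul1
c6: CDB Add2=8; issue SUB r3<-Add1 | r0:Add3,r1:8,r2:Mul2,r3:Add1,r4:Mul1
c7: CDB Mul1=20; issue MUL r4<-Mul1 | r0:Add3,r1:8,r2:Mul2,r3:Add1,r4:Mul1
c8: stall | r0:Add3,r1:8,r2:Mul2,r3:Add1,r4:Mul1
c9: CDB Add3=12; stall | r0:12,r1:8,r2:Mul2,r3:Add1,r4:Mul1
c10: stall | r0:12,r1:8,r2:Mul2,r3:Add1,r4:Mul1
c11: stall | r0:12,r1:8,r2:Mul2,r3:Add1,r4:Mul1
c12: CDB Add1=4; stall | r0:12,r1:8,r2:Mul2,r3:4,r4:Mul1
c13: CDB Mul2=48; issue MUL r0<-Mul2 | r0:Mul2,r1:8,r2:48,r3:4,r4:Mul1
c14: stall | r0:Mul2,r1:8,r2:48,r3:4,r4:Mul1
c15: stall | r0:Mul2,r1:8,r2:48,r3:4,r4:Mul1
c16: stall | r0:Mul2,r1:8,r2:48,r3:4,r4:Mul1
c17: CDB Mul1=192; issue MUL r2<-Mul1 | r0:Mul2,r1:8,r2:Mul1,r3:4,r4:192

STATUS = VALUE 192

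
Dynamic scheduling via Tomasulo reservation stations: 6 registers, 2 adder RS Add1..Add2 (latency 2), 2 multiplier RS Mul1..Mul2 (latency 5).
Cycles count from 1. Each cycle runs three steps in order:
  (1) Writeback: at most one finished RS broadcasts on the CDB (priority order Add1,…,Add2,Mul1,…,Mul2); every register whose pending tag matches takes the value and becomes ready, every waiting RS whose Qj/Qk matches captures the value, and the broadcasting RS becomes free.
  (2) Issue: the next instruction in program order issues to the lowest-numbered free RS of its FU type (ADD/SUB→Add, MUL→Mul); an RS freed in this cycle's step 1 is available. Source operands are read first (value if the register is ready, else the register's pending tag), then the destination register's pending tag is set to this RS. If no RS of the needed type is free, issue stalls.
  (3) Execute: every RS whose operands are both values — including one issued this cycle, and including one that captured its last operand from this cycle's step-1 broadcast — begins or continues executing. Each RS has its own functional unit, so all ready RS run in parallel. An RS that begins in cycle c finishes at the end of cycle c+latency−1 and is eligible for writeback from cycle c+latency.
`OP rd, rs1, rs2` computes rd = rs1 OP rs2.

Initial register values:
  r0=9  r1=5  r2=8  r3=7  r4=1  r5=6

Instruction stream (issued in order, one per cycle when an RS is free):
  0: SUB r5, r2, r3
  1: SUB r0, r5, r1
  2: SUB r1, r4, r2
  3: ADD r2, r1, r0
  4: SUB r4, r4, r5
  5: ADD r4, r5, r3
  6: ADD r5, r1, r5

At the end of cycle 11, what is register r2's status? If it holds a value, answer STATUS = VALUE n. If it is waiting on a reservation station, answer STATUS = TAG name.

STATUS = VALUE -11

c1: issue SUB r5<-Add1 | r0:9,r1:5,r2:8,r3:7,r4:1,r5:Add1
c2: issue SUB r0<-Add2 | r0:Add2,r1:5,r2:8,r3:7,r4:1,r5:Add1
c3: CDB Add1=1; issue SUB r1<-Add1 | r0:Add2,r1:Add1,r2:8,r3:7,r4:1,r5:1
c4: stall | r0:Add2,r1:Add1,r2:8,r3:7,r4:1,r5:1
c5: CDB Add1=-7; issue ADD r2<-Add1 | r0:Add2,r1:-7,r2:Add1,r3:7,r4:1,r5:1
c6: CDB Add2=-4; issue SUB r4<-Add2 | r0:-4,r1:-7,r2:Add1,r3:7,r4:Add2,r5:1
c7: stall | r0:-4,r1:-7,r2:Add1,r3:7,r4:Add2,r5:1
c8: CDB Add1=-11; issue ADD r4<-Add1 | r0:-4,r1:-7,r2:-11,r3:7,r4:Add1,r5:1
c9: CDB Add2=0; issue ADD r5<-Add2 | r0:-4,r1:-7,r2:-11,r3:7,r4:Add1,r5:Add2
c10: CDB Add1=8 | r0:-4,r1:-7,r2:-11,r3:7,r4:8,r5:Add2
c11: CDB Add2=-6 | r0:-4,r1:-7,r2:-11,r3:7,r4:8,r5:-6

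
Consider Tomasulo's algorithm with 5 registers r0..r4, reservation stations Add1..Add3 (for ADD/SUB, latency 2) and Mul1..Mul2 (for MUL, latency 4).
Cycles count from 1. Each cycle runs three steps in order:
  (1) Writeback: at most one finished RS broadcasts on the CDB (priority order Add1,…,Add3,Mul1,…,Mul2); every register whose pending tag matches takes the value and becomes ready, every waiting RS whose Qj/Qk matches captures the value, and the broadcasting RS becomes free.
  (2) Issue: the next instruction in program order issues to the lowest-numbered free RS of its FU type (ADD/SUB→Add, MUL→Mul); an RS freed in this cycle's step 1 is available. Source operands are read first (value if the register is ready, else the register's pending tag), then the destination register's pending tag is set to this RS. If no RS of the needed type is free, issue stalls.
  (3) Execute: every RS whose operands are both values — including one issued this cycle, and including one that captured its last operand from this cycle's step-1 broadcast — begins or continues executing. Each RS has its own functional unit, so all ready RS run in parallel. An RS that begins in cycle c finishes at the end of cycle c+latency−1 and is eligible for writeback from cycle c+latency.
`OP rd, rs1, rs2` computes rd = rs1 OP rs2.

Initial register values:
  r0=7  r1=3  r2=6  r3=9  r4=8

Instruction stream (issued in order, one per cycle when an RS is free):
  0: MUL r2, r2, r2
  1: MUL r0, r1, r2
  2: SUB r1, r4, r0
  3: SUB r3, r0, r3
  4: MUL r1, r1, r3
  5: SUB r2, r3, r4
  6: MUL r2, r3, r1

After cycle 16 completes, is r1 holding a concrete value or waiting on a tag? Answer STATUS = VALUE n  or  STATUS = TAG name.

STATUS = VALUE -9900

c1: issue MUL r2<-Mul1 | r0:7,r1:3,r2:Mul1,r3:9,r4:8
c2: issue MUL r0<-Mul2 | r0:Mul2,r1:3,r2:Mul1,r3:9,r4:8
c3: issue SUB r1<-Add1 | r0:Mul2,r1:Add1,r2:Mul1,r3:9,r4:8
c4: issue SUB r3<-Add2 | r0:Mul2,r1:Add1,r2:Mul1,r3:Add2,r4:8
c5: CDB Mul1=36; issue MUL r1<-Mul1 | r0:Mul2,r1:Mul1,r2:36,r3:Add2,r4:8
c6: issue SUB r2<-Add3 | r0:Mul2,r1:Mul1,r2:Add3,r3:Add2,r4:8
c7: stall | r0:Mul2,r1:Mul1,r2:Add3,r3:Add2,r4:8
c8: stall | r0:Mul2,r1:Mul1,r2:Add3,r3:Add2,r4:8
c9: CDB Mul2=108; issue MUL r2<-Mul2 | r0:108,r1:Mul1,r2:Mul2,r3:Add2,r4:8
c10: - | r0:108,r1:Mul1,r2:Mul2,r3:Add2,r4:8
c11: CDB Add1=-100 | r0:108,r1:Mul1,r2:Mul2,r3:Add2,r4:8
c12: CDB Add2=99 | r0:108,r1:Mul1,r2:Mul2,r3:99,r4:8
c13: - | r0:108,r1:Mul1,r2:Mul2,r3:99,r4:8
c14: CDB Add3=91 | r0:108,r1:Mul1,r2:Mul2,r3:99,r4:8
c15: - | r0:108,r1:Mul1,r2:Mul2,r3:99,r4:8
c16: CDB Mul1=-9900 | r0:108,r1:-9900,r2:Mul2,r3:99,r4:8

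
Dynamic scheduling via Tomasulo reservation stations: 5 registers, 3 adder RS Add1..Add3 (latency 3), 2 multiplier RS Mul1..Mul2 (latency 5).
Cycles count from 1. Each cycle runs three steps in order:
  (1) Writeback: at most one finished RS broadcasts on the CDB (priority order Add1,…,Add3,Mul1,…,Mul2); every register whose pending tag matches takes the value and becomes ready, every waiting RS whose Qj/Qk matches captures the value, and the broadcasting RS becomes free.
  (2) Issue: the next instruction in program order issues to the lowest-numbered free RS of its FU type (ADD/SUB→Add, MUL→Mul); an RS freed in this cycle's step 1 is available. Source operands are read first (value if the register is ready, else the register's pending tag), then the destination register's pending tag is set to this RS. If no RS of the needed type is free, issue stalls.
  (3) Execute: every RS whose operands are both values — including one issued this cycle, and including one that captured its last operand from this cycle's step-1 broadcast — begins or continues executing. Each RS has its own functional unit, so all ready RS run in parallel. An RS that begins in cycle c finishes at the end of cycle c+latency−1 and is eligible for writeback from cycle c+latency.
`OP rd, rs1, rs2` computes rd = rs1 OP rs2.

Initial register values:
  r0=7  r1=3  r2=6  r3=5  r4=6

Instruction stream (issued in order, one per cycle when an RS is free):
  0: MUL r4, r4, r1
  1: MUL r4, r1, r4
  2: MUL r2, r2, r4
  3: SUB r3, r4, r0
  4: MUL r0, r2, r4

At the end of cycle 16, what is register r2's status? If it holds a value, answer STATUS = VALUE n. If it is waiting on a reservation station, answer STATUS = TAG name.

  c1: issue MUL r4<-Mul1  regs: r0:7,r1:3,r2:6,r3:5,r4:Mul1
  c2: issue MUL r4<-Mul2  regs: r0:7,r1:3,r2:6,r3:5,r4:Mul2
  c3: stall  regs: r0:7,r1:3,r2:6,r3:5,r4:Mul2
  c4: stall  regs: r0:7,r1:3,r2:6,r3:5,r4:Mul2
  c5: stall  regs: r0:7,r1:3,r2:6,r3:5,r4:Mul2
  c6: CDB Mul1=18; issue MUL r2<-Mul1  regs: r0:7,r1:3,r2:Mul1,r3:5,r4:Mul2
  c7: issue SUB r3<-Add1  regs: r0:7,r1:3,r2:Mul1,r3:Add1,r4:Mul2
  c8: stall  regs: r0:7,r1:3,r2:Mul1,r3:Add1,r4:Mul2
  c9: stall  regs: r0:7,r1:3,r2:Mul1,r3:Add1,r4:Mul2
  c10: stall  regs: r0:7,r1:3,r2:Mul1,r3:Add1,r4:Mul2
  c11: CDB Mul2=54; issue MUL r0<-Mul2  regs: r0:Mul2,r1:3,r2:Mul1,r3:Add1,r4:54
  c12: -  regs: r0:Mul2,r1:3,r2:Mul1,r3:Add1,r4:54
  c13: -  regs: r0:Mul2,r1:3,r2:Mul1,r3:Add1,r4:54
  c14: CDB Add1=47  regs: r0:Mul2,r1:3,r2:Mul1,r3:47,r4:54
  c15: -  regs: r0:Mul2,r1:3,r2:Mul1,r3:47,r4:54
  c16: CDB Mul1=324  regs: r0:Mul2,r1:3,r2:324,r3:47,r4:54

STATUS = VALUE 324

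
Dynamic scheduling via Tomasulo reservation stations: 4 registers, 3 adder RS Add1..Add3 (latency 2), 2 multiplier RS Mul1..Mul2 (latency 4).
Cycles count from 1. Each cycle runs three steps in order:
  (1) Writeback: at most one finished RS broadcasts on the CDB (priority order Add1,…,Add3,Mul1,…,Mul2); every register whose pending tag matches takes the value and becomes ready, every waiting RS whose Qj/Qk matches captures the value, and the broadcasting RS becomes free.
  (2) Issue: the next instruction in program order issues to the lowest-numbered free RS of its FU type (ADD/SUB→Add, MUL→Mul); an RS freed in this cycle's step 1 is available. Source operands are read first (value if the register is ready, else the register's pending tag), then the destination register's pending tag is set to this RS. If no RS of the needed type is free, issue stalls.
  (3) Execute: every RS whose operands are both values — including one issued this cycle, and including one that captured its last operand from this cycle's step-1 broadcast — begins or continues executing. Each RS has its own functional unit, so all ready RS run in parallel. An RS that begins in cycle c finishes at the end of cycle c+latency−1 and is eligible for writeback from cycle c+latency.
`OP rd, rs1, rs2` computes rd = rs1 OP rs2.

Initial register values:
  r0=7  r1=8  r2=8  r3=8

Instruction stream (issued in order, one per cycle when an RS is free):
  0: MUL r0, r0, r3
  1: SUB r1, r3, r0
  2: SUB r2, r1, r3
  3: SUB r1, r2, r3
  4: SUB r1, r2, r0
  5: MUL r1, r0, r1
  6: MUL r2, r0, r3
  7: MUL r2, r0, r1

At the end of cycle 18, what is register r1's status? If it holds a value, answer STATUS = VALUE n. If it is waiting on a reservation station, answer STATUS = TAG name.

STATUS = VALUE -6272

c1: issue MUL r0<-Mul1 | r0:Mul1,r1:8,r2:8,r3:8
c2: issue SUB r1<-Add1 | r0:Mul1,r1:Add1,r2:8,r3:8
c3: issue SUB r2<-Add2 | r0:Mul1,r1:Add1,r2:Add2,r3:8
c4: issue SUB r1<-Add3 | r0:Mul1,r1:Add3,r2:Add2,r3:8
c5: CDB Mul1=56; stall | r0:56,r1:Add3,r2:Add2,r3:8
c6: stall | r0:56,r1:Add3,r2:Add2,r3:8
c7: CDB Add1=-48; issue SUB r1<-Add1 | r0:56,r1:Add1,r2:Add2,r3:8
c8: issue MUL r1<-Mul1 | r0:56,r1:Mul1,r2:Add2,r3:8
c9: CDB Add2=-56; issue MUL r2<-Mul2 | r0:56,r1:Mul1,r2:Mul2,r3:8
c10: stall | r0:56,r1:Mul1,r2:Mul2,r3:8
c11: CDB Add1=-112; stall | r0:56,r1:Mul1,r2:Mul2,r3:8
c12: CDB Add3=-64; stall | r0:56,r1:Mul1,r2:Mul2,r3:8
c13: CDB Mul2=448; issue MUL r2<-Mul2 | r0:56,r1:Mul1,r2:Mul2,r3:8
c14: - | r0:56,r1:Mul1,r2:Mul2,r3:8
c15: CDB Mul1=-6272 | r0:56,r1:-6272,r2:Mul2,r3:8
c16: - | r0:56,r1:-6272,r2:Mul2,r3:8
c17: - | r0:56,r1:-6272,r2:Mul2,r3:8
c18: - | r0:56,r1:-6272,r2:Mul2,r3:8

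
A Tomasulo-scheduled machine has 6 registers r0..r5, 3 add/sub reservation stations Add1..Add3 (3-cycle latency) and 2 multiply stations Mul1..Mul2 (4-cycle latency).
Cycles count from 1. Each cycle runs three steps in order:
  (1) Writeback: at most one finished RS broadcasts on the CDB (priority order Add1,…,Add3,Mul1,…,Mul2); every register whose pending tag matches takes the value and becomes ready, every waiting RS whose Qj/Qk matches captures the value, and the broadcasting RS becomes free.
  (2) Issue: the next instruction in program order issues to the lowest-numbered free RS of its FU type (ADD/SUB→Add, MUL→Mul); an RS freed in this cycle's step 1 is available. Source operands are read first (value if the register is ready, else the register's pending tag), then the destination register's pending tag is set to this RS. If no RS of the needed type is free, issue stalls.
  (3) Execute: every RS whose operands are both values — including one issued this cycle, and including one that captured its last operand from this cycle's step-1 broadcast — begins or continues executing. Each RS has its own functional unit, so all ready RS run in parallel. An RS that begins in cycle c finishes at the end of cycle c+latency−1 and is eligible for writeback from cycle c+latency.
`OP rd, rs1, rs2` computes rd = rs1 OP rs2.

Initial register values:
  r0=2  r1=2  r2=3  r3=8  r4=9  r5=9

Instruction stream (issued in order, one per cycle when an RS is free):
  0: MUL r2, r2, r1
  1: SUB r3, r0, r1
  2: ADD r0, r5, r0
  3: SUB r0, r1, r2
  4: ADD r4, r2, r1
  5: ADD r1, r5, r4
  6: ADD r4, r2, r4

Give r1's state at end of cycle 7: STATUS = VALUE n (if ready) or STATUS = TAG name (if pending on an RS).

  c1: issue MUL r2<-Mul1  regs: r0:2,r1:2,r2:Mul1,r3:8,r4:9,r5:9
  c2: issue SUB r3<-Add1  regs: r0:2,r1:2,r2:Mul1,r3:Add1,r4:9,r5:9
  c3: issue ADD r0<-Add2  regs: r0:Add2,r1:2,r2:Mul1,r3:Add1,r4:9,r5:9
  c4: issue SUB r0<-Add3  regs: r0:Add3,r1:2,r2:Mul1,r3:Add1,r4:9,r5:9
  c5: CDB Add1=0; issue ADD r4<-Add1  regs: r0:Add3,r1:2,r2:Mul1,r3:0,r4:Add1,r5:9
  c6: CDB Add2=11; issue ADD r1<-Add2  regs: r0:Add3,r1:Add2,r2:Mul1,r3:0,r4:Add1,r5:9
  c7: CDB Mul1=6; stall  regs: r0:Add3,r1:Add2,r2:6,r3:0,r4:Add1,r5:9

STATUS = TAG Add2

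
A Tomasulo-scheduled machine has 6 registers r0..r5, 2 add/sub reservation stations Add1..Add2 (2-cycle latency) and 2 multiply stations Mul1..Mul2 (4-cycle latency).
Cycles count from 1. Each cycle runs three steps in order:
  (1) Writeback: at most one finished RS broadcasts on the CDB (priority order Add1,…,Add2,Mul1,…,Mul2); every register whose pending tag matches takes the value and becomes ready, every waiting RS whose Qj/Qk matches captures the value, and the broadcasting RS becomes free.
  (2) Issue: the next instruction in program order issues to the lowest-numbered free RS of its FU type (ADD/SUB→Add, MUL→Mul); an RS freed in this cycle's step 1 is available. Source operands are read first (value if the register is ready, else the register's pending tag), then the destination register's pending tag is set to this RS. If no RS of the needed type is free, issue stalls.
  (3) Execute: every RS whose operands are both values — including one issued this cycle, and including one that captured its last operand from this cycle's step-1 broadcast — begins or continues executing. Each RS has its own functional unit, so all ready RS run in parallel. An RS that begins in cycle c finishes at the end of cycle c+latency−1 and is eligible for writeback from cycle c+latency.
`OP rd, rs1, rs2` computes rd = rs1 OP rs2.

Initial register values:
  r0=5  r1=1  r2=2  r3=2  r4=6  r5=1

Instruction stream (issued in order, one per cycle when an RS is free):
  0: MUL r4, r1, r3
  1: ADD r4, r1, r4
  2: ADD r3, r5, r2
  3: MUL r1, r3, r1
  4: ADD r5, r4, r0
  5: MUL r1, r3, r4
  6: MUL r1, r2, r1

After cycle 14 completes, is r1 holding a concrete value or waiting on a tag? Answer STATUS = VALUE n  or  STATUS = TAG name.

  c1: issue MUL r4<-Mul1  regs: r0:5,r1:1,r2:2,r3:2,r4:Mul1,r5:1
  c2: issue ADD r4<-Add1  regs: r0:5,r1:1,r2:2,r3:2,r4:Add1,r5:1
  c3: issue ADD r3<-Add2  regs: r0:5,r1:1,r2:2,r3:Add2,r4:Add1,r5:1
  c4: issue MUL r1<-Mul2  regs: r0:5,r1:Mul2,r2:2,r3:Add2,r4:Add1,r5:1
  c5: CDB Add2=3; issue ADD r5<-Add2  regs: r0:5,r1:Mul2,r2:2,r3:3,r4:Add1,r5:Add2
  c6: CDB Mul1=2; issue MUL r1<-Mul1  regs: r0:5,r1:Mul1,r2:2,r3:3,r4:Add1,r5:Add2
  c7: stall  regs: r0:5,r1:Mul1,r2:2,r3:3,r4:Add1,r5:Add2
  c8: CDB Add1=3; stall  regs: r0:5,r1:Mul1,r2:2,r3:3,r4:3,r5:Add2
  c9: CDB Mul2=3; issue MUL r1<-Mul2  regs: r0:5,r1:Mul2,r2:2,r3:3,r4:3,r5:Add2
  c10: CDB Add2=8  regs: r0:5,r1:Mul2,r2:2,r3:3,r4:3,r5:8
  c11: -  regs: r0:5,r1:Mul2,r2:2,r3:3,r4:3,r5:8
  c12: CDB Mul1=9  regs: r0:5,r1:Mul2,r2:2,r3:3,r4:3,r5:8
  c13: -  regs: r0:5,r1:Mul2,r2:2,r3:3,r4:3,r5:8
  c14: -  regs: r0:5,r1:Mul2,r2:2,r3:3,r4:3,r5:8

STATUS = TAG Mul2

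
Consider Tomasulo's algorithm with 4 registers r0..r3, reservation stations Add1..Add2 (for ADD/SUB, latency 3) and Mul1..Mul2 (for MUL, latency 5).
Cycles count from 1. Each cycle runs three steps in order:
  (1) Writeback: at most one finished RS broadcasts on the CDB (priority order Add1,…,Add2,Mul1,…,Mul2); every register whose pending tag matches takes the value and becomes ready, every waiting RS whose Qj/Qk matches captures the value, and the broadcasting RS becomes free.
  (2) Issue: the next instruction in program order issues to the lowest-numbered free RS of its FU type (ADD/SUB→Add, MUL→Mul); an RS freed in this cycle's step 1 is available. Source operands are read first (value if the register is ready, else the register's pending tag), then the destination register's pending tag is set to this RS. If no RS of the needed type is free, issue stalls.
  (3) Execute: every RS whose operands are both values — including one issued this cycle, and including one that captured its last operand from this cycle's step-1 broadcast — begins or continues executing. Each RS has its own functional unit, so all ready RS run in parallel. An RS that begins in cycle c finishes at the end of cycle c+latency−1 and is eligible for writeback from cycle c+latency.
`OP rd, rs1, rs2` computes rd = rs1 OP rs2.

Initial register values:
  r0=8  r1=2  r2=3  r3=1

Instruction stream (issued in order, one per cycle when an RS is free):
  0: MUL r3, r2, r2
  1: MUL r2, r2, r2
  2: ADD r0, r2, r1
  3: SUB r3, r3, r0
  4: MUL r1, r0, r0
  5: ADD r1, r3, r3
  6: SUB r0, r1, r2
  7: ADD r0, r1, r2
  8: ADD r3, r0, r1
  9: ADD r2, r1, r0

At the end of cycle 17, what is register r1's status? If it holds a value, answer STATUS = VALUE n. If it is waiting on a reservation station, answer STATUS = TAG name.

  c1: issue MUL r3<-Mul1  regs: r0:8,r1:2,r2:3,r3:Mul1
  c2: issue MUL r2<-Mul2  regs: r0:8,r1:2,r2:Mul2,r3:Mul1
  c3: issue ADD r0<-Add1  regs: r0:Add1,r1:2,r2:Mul2,r3:Mul1
  c4: issue SUB r3<-Add2  regs: r0:Add1,r1:2,r2:Mul2,r3:Add2
  c5: stall  regs: r0:Add1,r1:2,r2:Mul2,r3:Add2
  c6: CDB Mul1=9; issue MUL r1<-Mul1  regs: r0:Add1,r1:Mul1,r2:Mul2,r3:Add2
  c7: CDB Mul2=9; stall  regs: r0:Add1,r1:Mul1,r2:9,r3:Add2
  c8: stall  regs: r0:Add1,r1:Mul1,r2:9,r3:Add2
  c9: stall  regs: r0:Add1,r1:Mul1,r2:9,r3:Add2
  c10: CDB Add1=11; issue ADD r1<-Add1  regs: r0:11,r1:Add1,r2:9,r3:Add2
  c11: stall  regs: r0:11,r1:Add1,r2:9,r3:Add2
  c12: stall  regs: r0:11,r1:Add1,r2:9,r3:Add2
  c13: CDB Add2=-2; issue SUB r0<-Add2  regs: r0:Add2,r1:Add1,r2:9,r3:-2
  c14: stall  regs: r0:Add2,r1:Add1,r2:9,r3:-2
  c15: CDB Mul1=121; stall  regs: r0:Add2,r1:Add1,r2:9,r3:-2
  c16: CDB Add1=-4; issue ADD r0<-Add1  regs: r0:Add1,r1:-4,r2:9,r3:-2
  c17: stall  regs: r0:Add1,r1:-4,r2:9,r3:-2

STATUS = VALUE -4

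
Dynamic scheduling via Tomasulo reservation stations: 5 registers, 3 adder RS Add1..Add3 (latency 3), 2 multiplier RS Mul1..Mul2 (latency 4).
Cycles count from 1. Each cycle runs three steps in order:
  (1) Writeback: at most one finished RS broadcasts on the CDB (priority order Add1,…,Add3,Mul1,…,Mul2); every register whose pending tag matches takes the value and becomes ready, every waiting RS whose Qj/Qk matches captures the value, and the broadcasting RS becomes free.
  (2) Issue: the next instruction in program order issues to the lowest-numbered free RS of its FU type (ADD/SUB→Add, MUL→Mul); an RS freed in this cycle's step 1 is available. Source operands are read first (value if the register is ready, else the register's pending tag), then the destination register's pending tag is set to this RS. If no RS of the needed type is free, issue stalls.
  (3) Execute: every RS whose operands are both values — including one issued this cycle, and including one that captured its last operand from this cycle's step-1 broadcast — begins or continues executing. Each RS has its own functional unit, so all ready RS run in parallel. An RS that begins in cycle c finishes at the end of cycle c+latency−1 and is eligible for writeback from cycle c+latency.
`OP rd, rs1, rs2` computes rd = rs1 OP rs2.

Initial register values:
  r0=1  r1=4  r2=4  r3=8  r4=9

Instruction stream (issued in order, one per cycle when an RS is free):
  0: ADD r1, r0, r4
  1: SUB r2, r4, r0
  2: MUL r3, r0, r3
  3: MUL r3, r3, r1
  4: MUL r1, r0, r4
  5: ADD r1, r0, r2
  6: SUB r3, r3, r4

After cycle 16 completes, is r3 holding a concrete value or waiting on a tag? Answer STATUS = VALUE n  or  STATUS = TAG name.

c1: issue ADD r1<-Add1 | r0:1,r1:Add1,r2:4,r3:8,r4:9
c2: issue SUB r2<-Add2 | r0:1,r1:Add1,r2:Add2,r3:8,r4:9
c3: issue MUL r3<-Mul1 | r0:1,r1:Add1,r2:Add2,r3:Mul1,r4:9
c4: CDB Add1=10; issue MUL r3<-Mul2 | r0:1,r1:10,r2:Add2,r3:Mul2,r4:9
c5: CDB Add2=8; stall | r0:1,r1:10,r2:8,r3:Mul2,r4:9
c6: stall | r0:1,r1:10,r2:8,r3:Mul2,r4:9
c7: CDB Mul1=8; issue MUL r1<-Mul1 | r0:1,r1:Mul1,r2:8,r3:Mul2,r4:9
c8: issue ADD r1<-Add1 | r0:1,r1:Add1,r2:8,r3:Mul2,r4:9
c9: issue SUB r3<-Add2 | r0:1,r1:Add1,r2:8,r3:Add2,r4:9
c10: - | r0:1,r1:Add1,r2:8,r3:Add2,r4:9
c11: CDB Add1=9 | r0:1,r1:9,r2:8,r3:Add2,r4:9
c12: CDB Mul1=9 | r0:1,r1:9,r2:8,r3:Add2,r4:9
c13: CDB Mul2=80 | r0:1,r1:9,r2:8,r3:Add2,r4:9
c14: - | r0:1,r1:9,r2:8,r3:Add2,r4:9
c15: - | r0:1,r1:9,r2:8,r3:Add2,r4:9
c16: CDB Add2=71 | r0:1,r1:9,r2:8,r3:71,r4:9

STATUS = VALUE 71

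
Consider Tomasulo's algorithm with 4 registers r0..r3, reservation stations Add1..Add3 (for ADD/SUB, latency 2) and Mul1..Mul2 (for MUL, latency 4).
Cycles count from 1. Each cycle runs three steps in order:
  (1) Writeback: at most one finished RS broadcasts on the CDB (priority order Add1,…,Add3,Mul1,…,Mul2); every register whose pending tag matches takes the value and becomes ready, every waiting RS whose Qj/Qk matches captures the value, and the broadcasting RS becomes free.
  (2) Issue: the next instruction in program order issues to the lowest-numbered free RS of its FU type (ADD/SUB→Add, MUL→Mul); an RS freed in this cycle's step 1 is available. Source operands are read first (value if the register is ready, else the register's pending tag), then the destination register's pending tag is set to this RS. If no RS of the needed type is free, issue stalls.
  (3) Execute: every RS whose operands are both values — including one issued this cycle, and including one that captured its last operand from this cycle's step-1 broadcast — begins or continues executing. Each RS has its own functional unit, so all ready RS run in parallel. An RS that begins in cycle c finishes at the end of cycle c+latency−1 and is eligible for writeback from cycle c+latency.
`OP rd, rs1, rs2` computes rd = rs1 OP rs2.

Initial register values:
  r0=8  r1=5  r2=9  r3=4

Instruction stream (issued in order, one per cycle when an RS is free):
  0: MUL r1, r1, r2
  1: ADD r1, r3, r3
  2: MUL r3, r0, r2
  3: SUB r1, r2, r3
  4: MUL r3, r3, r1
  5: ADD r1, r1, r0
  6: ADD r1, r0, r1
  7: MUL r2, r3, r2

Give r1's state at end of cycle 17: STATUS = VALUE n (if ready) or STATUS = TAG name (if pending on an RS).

STATUS = VALUE -47

  c1: issue MUL r1<-Mul1  regs: r0:8,r1:Mul1,r2:9,r3:4
  c2: issue ADD r1<-Add1  regs: r0:8,r1:Add1,r2:9,r3:4
  c3: issue MUL r3<-Mul2  regs: r0:8,r1:Add1,r2:9,r3:Mul2
  c4: CDB Add1=8; issue SUB r1<-Add1  regs: r0:8,r1:Add1,r2:9,r3:Mul2
  c5: CDB Mul1=45; issue MUL r3<-Mul1  regs: r0:8,r1:Add1,r2:9,r3:Mul1
  c6: issue ADD r1<-Add2  regs: r0:8,r1:Add2,r2:9,r3:Mul1
  c7: CDB Mul2=72; issue ADD r1<-Add3  regs: r0:8,r1:Add3,r2:9,r3:Mul1
  c8: issue MUL r2<-Mul2  regs: r0:8,r1:Add3,r2:Mul2,r3:Mul1
  c9: CDB Add1=-63  regs: r0:8,r1:Add3,r2:Mul2,r3:Mul1
  c10: -  regs: r0:8,r1:Add3,r2:Mul2,r3:Mul1
  c11: CDB Add2=-55  regs: r0:8,r1:Add3,r2:Mul2,r3:Mul1
  c12: -  regs: r0:8,r1:Add3,r2:Mul2,r3:Mul1
  c13: CDB Add3=-47  regs: r0:8,r1:-47,r2:Mul2,r3:Mul1
  c14: CDB Mul1=-4536  regs: r0:8,r1:-47,r2:Mul2,r3:-4536
  c15: -  regs: r0:8,r1:-47,r2:Mul2,r3:-4536
  c16: -  regs: r0:8,r1:-47,r2:Mul2,r3:-4536
  c17: -  regs: r0:8,r1:-47,r2:Mul2,r3:-4536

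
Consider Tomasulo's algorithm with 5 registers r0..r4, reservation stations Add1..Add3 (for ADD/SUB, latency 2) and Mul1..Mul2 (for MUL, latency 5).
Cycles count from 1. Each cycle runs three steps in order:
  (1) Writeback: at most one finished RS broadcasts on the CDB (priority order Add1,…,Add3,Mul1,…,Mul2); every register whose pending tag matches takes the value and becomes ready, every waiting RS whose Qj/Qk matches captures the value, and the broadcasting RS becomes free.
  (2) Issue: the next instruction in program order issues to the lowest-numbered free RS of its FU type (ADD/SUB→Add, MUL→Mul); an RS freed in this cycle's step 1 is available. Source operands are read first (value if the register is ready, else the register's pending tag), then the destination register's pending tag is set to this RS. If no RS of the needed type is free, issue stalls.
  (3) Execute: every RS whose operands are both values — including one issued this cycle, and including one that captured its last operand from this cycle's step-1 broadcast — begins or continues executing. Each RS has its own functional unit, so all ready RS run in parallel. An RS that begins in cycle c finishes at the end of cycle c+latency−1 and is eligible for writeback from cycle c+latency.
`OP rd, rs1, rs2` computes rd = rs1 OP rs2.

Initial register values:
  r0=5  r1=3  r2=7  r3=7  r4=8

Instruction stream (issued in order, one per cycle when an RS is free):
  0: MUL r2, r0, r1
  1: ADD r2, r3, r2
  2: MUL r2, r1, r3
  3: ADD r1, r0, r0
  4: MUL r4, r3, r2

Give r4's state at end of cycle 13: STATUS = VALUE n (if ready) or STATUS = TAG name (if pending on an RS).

STATUS = VALUE 147

cycle 1: issue MUL r2<-Mul1 // r0:5,r1:3,r2:Mul1,r3:7,r4:8
cycle 2: issue ADD r2<-Add1 // r0:5,r1:3,r2:Add1,r3:7,r4:8
cycle 3: issue MUL r2<-Mul2 // r0:5,r1:3,r2:Mul2,r3:7,r4:8
cycle 4: issue ADD r1<-Add2 // r0:5,r1:Add2,r2:Mul2,r3:7,r4:8
cycle 5: stall // r0:5,r1:Add2,r2:Mul2,r3:7,r4:8
cycle 6: CDB Add2=10; stall // r0:5,r1:10,r2:Mul2,r3:7,r4:8
cycle 7: CDB Mul1=15; issue MUL r4<-Mul1 // r0:5,r1:10,r2:Mul2,r3:7,r4:Mul1
cycle 8: CDB Mul2=21 // r0:5,r1:10,r2:21,r3:7,r4:Mul1
cycle 9: CDB Add1=22 // r0:5,r1:10,r2:21,r3:7,r4:Mul1
cycle 10: - // r0:5,r1:10,r2:21,r3:7,r4:Mul1
cycle 11: - // r0:5,r1:10,r2:21,r3:7,r4:Mul1
cycle 12: - // r0:5,r1:10,r2:21,r3:7,r4:Mul1
cycle 13: CDB Mul1=147 // r0:5,r1:10,r2:21,r3:7,r4:147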